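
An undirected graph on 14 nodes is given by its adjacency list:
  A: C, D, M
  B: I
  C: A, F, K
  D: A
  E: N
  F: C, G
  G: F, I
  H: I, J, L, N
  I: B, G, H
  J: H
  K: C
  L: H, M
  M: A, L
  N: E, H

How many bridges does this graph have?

6

The edges on the cycle G-I-H-L-M-A-C-F-G are not bridges since each lies on that cycle.
But removing J-H disconnects J from H; removing N-E disconnects N from E; removing I-B disconnects I from B; removing D-A disconnects D from A — these are bridges.
In total 6 edges are bridges.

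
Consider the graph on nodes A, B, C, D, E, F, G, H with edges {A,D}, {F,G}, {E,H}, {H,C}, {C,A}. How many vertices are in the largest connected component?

5

B is isolated — a component by itself.
Starting from F we can reach F, G. That is one component of size 2.
Starting from A we can reach A, C, D, E, H. That is one component of size 5.
The largest has 5 vertices.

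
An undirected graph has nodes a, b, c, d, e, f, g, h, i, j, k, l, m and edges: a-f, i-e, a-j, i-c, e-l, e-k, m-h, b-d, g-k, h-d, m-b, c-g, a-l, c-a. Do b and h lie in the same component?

Yes

From b we can reach b, d, h, m, which includes h.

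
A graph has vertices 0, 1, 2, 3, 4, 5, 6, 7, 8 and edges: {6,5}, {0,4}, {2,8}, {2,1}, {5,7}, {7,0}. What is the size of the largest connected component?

5

3 is isolated — a component by itself.
Starting from 1 we can reach 1, 2, 8. That is one component of size 3.
Starting from 0 we can reach 0, 4, 5, 6, 7. That is one component of size 5.
The largest has 5 vertices.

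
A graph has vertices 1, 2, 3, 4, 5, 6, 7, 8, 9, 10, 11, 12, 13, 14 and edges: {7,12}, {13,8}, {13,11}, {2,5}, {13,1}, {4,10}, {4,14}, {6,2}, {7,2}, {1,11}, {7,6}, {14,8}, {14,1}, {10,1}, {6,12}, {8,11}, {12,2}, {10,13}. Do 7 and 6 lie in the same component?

From 7 we can reach 2, 5, 6, 7, 12, which includes 6.

Yes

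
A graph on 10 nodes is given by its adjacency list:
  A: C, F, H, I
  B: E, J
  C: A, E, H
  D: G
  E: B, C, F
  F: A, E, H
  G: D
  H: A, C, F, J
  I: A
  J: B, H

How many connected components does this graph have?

2

Starting from D we can reach D, G. That is one component of size 2.
Starting from A we can reach A, B, C, E, F, H, I, J. That is one component of size 8.
Total: 2 components.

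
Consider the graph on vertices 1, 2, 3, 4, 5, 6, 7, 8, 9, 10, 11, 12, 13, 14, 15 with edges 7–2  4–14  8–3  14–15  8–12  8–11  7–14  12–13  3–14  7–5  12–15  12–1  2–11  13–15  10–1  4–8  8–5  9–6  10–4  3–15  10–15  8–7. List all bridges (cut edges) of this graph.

The edges on the cycle 10-4-8-12-1-10 are not bridges since each lies on that cycle.
But removing 9–6 disconnects 9 from 6 — this is a bridge.

6-9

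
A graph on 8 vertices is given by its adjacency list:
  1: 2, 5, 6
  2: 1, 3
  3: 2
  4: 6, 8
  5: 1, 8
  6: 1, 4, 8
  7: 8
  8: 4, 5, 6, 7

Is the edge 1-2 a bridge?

Removing 1-2 leaves no path between 1 and 2: the component count goes from 1 to 2. So it is a bridge.

Yes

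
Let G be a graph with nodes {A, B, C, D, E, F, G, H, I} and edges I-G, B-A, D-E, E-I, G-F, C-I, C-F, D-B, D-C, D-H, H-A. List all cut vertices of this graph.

D

Removing D increases the component count from 1 to 2, so D is a cut vertex.
By contrast removing B leaves 1 component; it is not a cut vertex. No other vertex is a cut vertex either.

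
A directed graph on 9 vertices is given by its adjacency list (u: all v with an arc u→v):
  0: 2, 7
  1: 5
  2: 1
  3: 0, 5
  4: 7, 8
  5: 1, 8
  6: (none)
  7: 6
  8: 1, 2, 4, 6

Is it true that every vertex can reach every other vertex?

No

There is no directed path from 7 to 5, so the graph is not strongly connected.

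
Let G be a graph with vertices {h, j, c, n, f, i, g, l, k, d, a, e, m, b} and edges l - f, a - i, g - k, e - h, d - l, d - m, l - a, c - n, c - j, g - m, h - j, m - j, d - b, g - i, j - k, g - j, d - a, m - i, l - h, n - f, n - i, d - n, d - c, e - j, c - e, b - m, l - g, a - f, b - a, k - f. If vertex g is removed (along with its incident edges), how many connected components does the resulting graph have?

1

With g gone, the remaining components are: {a, b, c, d, e, f, h, i, j, k, l, m, n}.
That is 1 component.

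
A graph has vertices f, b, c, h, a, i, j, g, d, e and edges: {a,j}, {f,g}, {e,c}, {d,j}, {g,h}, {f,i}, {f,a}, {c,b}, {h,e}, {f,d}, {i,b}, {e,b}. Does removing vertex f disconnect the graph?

Yes

Deleting f raises the number of components from 1 to 2, so f is a cut vertex.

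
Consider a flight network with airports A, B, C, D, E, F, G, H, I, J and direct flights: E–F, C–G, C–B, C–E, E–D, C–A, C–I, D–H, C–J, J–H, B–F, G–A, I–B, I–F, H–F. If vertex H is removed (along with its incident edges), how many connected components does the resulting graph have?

1

With H gone, the remaining components are: {A, B, C, D, E, F, G, I, J}.
That is 1 component.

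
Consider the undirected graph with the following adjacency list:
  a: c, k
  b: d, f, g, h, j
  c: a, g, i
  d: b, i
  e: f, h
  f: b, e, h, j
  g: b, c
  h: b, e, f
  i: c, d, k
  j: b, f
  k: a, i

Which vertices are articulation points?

Removing b increases the component count from 1 to 2, so b is a cut vertex.
By contrast removing a leaves 1 component; it is not a cut vertex. No other vertex is a cut vertex either.

b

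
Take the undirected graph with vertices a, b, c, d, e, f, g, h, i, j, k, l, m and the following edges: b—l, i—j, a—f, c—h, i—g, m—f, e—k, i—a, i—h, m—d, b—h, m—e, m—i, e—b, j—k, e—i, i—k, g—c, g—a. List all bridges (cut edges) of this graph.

The edges on the cycle i-g-c-h-i are not bridges since each lies on that cycle.
But removing d—m disconnects d from m; removing b—l disconnects b from l — these are bridges.

b-l, d-m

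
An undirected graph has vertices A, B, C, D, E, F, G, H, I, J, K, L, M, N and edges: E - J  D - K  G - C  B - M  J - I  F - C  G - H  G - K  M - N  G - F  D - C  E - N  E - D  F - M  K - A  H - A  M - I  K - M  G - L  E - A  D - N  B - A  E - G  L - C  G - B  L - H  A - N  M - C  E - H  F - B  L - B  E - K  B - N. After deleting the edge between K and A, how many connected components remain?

K and A are still connected via K-E-A, so the component count stays at 1.

1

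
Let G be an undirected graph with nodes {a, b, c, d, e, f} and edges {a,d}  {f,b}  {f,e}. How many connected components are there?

c is isolated — a component by itself.
Starting from a we can reach a, d. That is one component of size 2.
Starting from b we can reach b, e, f. That is one component of size 3.
Total: 3 components.

3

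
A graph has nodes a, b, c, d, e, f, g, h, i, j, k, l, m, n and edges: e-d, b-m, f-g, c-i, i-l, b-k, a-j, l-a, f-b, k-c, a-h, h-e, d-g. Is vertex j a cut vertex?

Deleting j leaves 2 components (was 2), so j is not a cut vertex.

No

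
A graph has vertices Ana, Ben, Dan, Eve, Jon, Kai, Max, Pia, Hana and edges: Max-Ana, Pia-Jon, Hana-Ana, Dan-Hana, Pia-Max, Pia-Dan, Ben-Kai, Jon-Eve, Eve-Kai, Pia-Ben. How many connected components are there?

1

Starting from Ana we can reach Ana, Ben, Dan, Eve, Jon, Kai, Max, Pia, Hana. That is one component of size 9.
Total: 1 component.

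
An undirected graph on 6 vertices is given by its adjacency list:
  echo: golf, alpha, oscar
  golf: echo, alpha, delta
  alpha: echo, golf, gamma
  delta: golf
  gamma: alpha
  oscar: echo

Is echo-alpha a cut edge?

No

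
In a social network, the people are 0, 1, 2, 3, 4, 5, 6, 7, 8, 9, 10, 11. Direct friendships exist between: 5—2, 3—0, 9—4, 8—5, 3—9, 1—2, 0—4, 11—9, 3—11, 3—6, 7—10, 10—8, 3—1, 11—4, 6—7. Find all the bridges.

none

The edges on the cycle 3-6-7-10-8-5-2-1-3 are not bridges since each lies on that cycle.
Every edge lies on some cycle, so there are no bridges.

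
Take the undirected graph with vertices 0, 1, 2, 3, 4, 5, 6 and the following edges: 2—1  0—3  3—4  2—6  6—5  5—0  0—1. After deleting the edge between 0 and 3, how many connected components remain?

Before removal there is 1 component.
0—3 is a bridge — removing it separates 0's side from 3's side.
After removal: 2 components.

2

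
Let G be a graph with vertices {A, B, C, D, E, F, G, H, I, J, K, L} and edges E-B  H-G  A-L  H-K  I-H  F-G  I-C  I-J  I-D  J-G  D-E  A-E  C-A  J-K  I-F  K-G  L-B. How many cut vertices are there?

Removing I increases the component count from 1 to 2, so I is a cut vertex.
By contrast removing J leaves 1 component; it is not a cut vertex. No other vertex is a cut vertex either.

1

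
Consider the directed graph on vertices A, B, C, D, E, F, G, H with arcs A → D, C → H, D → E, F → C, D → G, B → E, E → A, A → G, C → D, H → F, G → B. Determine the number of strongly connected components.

2

{A, B, D, E, G} are all mutually reachable — one SCC of size 5.
{C, F, H} are all mutually reachable — one SCC of size 3.
That gives 2 strongly connected components.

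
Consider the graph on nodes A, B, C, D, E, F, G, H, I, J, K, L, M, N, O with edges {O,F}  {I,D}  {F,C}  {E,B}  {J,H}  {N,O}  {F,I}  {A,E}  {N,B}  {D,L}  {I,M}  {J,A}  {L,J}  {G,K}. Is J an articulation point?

Yes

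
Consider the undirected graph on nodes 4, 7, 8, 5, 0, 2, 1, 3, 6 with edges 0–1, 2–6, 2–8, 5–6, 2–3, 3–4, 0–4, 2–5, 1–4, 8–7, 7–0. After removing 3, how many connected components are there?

With 3 gone, the remaining components are: {0, 1, 2, 4, 5, 6, 7, 8}.
That is 1 component.

1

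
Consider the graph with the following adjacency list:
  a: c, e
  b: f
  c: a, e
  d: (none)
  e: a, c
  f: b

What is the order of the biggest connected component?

3

d is isolated — a component by itself.
Starting from b we can reach b, f. That is one component of size 2.
Starting from a we can reach a, c, e. That is one component of size 3.
The largest has 3 vertices.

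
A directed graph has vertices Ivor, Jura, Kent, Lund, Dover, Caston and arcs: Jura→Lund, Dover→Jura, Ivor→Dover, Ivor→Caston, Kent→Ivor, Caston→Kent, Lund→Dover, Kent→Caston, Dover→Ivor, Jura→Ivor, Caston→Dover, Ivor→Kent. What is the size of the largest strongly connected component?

6

{Ivor, Jura, Kent, Lund, Dover, Caston} are all mutually reachable — one SCC of size 6.
The largest has 6 vertices.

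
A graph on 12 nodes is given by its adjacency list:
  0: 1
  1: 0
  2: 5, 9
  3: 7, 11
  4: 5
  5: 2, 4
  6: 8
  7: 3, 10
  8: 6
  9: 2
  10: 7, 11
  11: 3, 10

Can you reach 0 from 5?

The component containing 5 is {2, 4, 5, 9}, and 0 is not in it.

No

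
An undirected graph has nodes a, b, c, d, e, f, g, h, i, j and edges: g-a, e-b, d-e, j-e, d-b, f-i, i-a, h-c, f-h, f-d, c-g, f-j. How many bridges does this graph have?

The edges on the cycle f-j-e-b-d-f are not bridges since each lies on that cycle.
Every edge lies on some cycle, so there are no bridges.

0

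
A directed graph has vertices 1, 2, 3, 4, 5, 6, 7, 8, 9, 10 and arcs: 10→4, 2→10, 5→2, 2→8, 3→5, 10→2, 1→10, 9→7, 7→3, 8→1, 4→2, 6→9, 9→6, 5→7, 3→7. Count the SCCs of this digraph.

{1, 2, 4, 8, 10} are all mutually reachable — one SCC of size 5.
{3, 5, 7} are all mutually reachable — one SCC of size 3.
{6, 9} are all mutually reachable — one SCC of size 2.
That gives 3 strongly connected components.

3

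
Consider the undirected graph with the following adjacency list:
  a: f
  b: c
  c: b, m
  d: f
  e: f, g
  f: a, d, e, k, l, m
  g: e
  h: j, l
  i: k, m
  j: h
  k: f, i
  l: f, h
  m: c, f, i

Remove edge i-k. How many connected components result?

i and k are still connected via i-m-f-k, so the component count stays at 1.

1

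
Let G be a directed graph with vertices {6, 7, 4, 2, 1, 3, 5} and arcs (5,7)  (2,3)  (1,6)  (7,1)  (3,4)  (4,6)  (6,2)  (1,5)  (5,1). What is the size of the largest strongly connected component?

4

{2, 3, 4, 6} are all mutually reachable — one SCC of size 4.
{1, 5, 7} are all mutually reachable — one SCC of size 3.
The largest has 4 vertices.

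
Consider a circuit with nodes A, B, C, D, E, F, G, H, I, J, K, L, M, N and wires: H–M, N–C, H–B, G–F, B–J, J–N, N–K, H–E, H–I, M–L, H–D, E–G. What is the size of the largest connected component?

A is isolated — a component by itself.
Starting from B we can reach B, C, D, E, F, G, H, I, J, K, L, M, N. That is one component of size 13.
The largest has 13 vertices.

13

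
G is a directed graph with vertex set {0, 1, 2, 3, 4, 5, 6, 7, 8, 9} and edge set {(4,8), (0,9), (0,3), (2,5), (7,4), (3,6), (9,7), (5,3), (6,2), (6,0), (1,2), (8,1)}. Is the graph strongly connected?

From 1 we can reach every vertex (0, 1, 2, 3, 4, 5, 6, 7, 8, 9), and every vertex can reach 1 (0, 1, 2, 3, 4, 5, 6, 7, 8, 9). So the whole graph is one strongly connected component.

Yes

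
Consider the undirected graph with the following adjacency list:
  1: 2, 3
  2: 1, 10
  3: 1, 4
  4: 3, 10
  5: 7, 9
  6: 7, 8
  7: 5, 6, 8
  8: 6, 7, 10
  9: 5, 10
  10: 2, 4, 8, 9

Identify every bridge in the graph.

The edges on the cycle 10-4-3-1-2-10 are not bridges since each lies on that cycle.
Every edge lies on some cycle, so there are no bridges.

none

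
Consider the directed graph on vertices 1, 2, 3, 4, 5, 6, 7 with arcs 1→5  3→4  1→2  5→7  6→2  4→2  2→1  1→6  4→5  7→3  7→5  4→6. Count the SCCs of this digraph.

1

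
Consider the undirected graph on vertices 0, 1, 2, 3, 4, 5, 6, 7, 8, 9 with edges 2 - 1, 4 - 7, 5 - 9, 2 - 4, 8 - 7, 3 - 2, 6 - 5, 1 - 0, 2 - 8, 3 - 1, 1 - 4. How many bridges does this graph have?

3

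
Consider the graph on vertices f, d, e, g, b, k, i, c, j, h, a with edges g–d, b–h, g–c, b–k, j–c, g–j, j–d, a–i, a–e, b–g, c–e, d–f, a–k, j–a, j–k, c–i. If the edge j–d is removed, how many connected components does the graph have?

j and d are still connected via j-g-d, so the component count stays at 1.

1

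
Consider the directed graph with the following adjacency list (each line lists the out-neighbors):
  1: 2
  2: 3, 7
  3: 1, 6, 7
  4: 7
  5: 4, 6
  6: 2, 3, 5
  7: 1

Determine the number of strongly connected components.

{1, 2, 3, 4, 5, 6, 7} are all mutually reachable — one SCC of size 7.
That gives 1 strongly connected component.

1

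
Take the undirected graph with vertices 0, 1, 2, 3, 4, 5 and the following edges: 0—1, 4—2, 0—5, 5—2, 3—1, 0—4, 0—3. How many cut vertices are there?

1

Removing 0 increases the component count from 1 to 2, so 0 is a cut vertex.
By contrast removing 2 leaves 1 component; it is not a cut vertex. No other vertex is a cut vertex either.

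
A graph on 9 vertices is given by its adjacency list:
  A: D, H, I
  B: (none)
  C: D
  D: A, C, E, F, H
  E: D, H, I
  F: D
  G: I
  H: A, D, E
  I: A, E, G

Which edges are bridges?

C-D, D-F, G-I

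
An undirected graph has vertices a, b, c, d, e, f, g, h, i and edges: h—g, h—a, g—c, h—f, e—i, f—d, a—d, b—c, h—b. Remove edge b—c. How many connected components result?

2

b and c are still connected via b-h-g-c, so the component count stays at 2.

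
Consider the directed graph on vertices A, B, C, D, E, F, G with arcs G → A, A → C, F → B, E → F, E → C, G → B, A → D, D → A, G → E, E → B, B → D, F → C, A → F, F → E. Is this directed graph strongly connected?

There is no directed path from D to G, so the graph is not strongly connected.

No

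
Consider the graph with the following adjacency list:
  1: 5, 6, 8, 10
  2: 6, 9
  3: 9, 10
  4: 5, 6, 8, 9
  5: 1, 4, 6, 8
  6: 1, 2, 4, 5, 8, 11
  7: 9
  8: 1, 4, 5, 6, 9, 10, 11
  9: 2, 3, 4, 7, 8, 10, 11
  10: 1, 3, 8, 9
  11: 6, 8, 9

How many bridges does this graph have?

1

The edges on the cycle 9-8-4-9 are not bridges since each lies on that cycle.
But removing 9-7 disconnects 9 from 7 — this is a bridge.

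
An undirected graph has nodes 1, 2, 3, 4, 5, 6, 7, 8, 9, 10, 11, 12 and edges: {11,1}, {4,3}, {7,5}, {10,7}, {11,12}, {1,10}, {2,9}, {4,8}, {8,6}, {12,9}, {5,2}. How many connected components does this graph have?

Starting from 3 we can reach 3, 4, 6, 8. That is one component of size 4.
Starting from 1 we can reach 1, 2, 5, 7, 9, 10, 11, 12. That is one component of size 8.
Total: 2 components.

2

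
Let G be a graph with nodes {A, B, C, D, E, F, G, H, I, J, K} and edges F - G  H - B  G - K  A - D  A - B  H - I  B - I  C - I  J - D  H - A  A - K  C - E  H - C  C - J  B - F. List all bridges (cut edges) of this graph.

The edges on the cycle H-C-J-D-A-H are not bridges since each lies on that cycle.
But removing E - C disconnects E from C — this is a bridge.

C-E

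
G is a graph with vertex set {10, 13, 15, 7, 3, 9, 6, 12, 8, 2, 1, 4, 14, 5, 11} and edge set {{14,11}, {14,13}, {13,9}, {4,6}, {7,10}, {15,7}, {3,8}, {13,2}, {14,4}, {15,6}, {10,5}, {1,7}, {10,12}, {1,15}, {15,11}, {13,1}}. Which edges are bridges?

The edges on the cycle 14-13-1-15-6-4-14 are not bridges since each lies on that cycle.
But removing 5 - 10 disconnects 5 from 10; removing 2 - 13 disconnects 2 from 13; removing 7 - 10 disconnects 7 from 10; removing 3 - 8 disconnects 3 from 8 — these are bridges.
In total 6 edges are bridges.

10-12, 10-5, 10-7, 13-2, 13-9, 3-8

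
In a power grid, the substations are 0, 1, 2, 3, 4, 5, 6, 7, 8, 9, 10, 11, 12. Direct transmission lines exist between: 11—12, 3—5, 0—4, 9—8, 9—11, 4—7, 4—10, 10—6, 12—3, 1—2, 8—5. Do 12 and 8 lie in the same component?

From 12 we can reach 3, 5, 8, 9, 11, 12, which includes 8.

Yes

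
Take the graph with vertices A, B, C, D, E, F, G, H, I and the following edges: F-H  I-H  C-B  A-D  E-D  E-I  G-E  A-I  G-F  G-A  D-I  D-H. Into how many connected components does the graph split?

2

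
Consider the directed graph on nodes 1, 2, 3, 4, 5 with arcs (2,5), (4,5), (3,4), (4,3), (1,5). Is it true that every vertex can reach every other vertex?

No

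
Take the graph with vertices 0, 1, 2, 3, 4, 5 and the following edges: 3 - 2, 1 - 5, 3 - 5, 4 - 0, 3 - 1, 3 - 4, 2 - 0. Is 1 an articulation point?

No

Deleting 1 leaves 1 component (was 1) (its neighbors 3, 5 remain connected to each other), so 1 is not a cut vertex.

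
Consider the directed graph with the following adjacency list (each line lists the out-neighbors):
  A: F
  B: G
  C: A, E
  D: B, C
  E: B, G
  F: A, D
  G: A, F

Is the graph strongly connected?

From F we can reach every vertex (A, B, C, D, E, F, G), and every vertex can reach F (A, B, C, D, E, F, G). So the whole graph is one strongly connected component.

Yes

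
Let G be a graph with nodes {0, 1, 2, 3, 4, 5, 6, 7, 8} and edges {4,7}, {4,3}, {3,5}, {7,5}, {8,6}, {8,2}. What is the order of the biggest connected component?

1 is isolated — a component by itself.
0 is isolated — a component by itself.
Starting from 2 we can reach 2, 6, 8. That is one component of size 3.
Starting from 3 we can reach 3, 4, 5, 7. That is one component of size 4.
The largest has 4 vertices.

4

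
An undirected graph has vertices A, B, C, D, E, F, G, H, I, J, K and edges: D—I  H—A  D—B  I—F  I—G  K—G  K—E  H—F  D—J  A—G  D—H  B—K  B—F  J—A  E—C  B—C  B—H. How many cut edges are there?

The edges on the cycle B-K-E-C-B are not bridges since each lies on that cycle.
Every edge lies on some cycle, so there are no bridges.

0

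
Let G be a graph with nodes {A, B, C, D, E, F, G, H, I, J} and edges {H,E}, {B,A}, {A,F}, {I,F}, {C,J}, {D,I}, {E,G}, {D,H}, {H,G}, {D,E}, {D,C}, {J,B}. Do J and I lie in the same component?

Yes

From J we can reach A, B, C, D, E, F, G, H, I, J, which includes I.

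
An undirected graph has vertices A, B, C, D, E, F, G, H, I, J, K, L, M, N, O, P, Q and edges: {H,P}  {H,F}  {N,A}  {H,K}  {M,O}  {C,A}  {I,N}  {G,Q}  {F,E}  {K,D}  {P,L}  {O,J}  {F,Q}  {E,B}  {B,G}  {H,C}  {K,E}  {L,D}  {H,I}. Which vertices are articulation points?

Removing H increases the component count from 2 to 3, so H is a cut vertex.
Removing O increases the component count from 2 to 3, so O is a cut vertex.
By contrast removing G leaves 2 components; it is not a cut vertex. No other vertex is a cut vertex either.

H, O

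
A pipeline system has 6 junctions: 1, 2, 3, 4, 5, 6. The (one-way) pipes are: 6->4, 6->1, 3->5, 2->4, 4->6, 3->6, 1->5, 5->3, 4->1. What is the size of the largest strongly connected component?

{1, 3, 4, 5, 6} are all mutually reachable — one SCC of size 5.
{2} is an SCC by itself.
The largest has 5 vertices.

5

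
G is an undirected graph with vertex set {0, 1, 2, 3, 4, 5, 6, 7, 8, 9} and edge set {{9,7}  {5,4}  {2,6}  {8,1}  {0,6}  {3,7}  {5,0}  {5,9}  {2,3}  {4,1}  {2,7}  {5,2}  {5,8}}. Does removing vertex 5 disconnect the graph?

Deleting 5 raises the number of components from 1 to 2, so 5 is a cut vertex.

Yes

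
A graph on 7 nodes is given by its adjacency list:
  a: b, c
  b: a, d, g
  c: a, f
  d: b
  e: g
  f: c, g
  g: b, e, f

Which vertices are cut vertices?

Removing b increases the component count from 1 to 2, so b is a cut vertex.
Removing g increases the component count from 1 to 2, so g is a cut vertex.
By contrast removing d leaves 1 component; it is not a cut vertex. No other vertex is a cut vertex either.

b, g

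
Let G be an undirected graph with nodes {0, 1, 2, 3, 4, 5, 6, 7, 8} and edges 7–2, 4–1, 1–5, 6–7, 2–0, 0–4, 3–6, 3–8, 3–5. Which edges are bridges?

3-8

The edges on the cycle 3-6-7-2-0-4-1-5-3 are not bridges since each lies on that cycle.
But removing 3–8 disconnects 3 from 8 — this is a bridge.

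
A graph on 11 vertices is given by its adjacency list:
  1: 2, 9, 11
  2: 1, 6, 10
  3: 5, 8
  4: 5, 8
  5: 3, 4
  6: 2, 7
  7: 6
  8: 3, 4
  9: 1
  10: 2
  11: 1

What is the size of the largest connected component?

7

Starting from 3 we can reach 3, 4, 5, 8. That is one component of size 4.
Starting from 1 we can reach 1, 2, 6, 7, 9, 10, 11. That is one component of size 7.
The largest has 7 vertices.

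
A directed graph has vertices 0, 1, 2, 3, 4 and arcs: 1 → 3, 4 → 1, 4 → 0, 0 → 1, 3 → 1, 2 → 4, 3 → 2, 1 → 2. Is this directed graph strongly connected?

From 2 we can reach every vertex (0, 1, 2, 3, 4), and every vertex can reach 2 (0, 1, 2, 3, 4). So the whole graph is one strongly connected component.

Yes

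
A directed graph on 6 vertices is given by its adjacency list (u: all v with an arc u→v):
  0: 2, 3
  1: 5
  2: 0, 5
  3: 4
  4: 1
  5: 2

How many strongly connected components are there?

{0, 1, 2, 3, 4, 5} are all mutually reachable — one SCC of size 6.
That gives 1 strongly connected component.

1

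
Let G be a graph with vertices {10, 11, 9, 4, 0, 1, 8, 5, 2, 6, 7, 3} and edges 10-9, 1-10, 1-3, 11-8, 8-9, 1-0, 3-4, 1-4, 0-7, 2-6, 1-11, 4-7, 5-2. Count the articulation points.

Removing 1 increases the component count from 2 to 3, so 1 is a cut vertex.
Removing 2 increases the component count from 2 to 3, so 2 is a cut vertex.
By contrast removing 9 leaves 2 components; it is not a cut vertex. No other vertex is a cut vertex either.

2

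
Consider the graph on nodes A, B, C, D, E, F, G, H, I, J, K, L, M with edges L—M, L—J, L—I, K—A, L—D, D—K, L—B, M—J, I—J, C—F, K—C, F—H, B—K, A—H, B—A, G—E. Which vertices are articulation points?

Removing L increases the component count from 2 to 3, so L is a cut vertex.
By contrast removing A leaves 2 components; it is not a cut vertex. No other vertex is a cut vertex either.

L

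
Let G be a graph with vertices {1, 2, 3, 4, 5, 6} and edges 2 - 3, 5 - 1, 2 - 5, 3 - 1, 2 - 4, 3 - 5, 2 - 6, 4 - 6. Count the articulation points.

Removing 2 increases the component count from 1 to 2, so 2 is a cut vertex.
By contrast removing 4 leaves 1 component; it is not a cut vertex. No other vertex is a cut vertex either.

1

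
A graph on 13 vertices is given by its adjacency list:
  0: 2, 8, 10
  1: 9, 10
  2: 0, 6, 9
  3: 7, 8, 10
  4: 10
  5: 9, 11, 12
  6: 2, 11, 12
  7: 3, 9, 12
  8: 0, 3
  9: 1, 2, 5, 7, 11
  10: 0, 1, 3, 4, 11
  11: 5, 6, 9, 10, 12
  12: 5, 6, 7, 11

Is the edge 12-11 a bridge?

No

After removing 12-11, the path 12-6-11 still connects them, so the edge is not a bridge.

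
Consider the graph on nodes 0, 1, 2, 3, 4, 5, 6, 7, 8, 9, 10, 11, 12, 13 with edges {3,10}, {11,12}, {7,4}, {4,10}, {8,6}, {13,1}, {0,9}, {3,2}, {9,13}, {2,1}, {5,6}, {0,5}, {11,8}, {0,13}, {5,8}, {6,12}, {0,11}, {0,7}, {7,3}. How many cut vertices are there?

Removing 0 increases the component count from 1 to 2, so 0 is a cut vertex.
By contrast removing 2 leaves 1 component; it is not a cut vertex. No other vertex is a cut vertex either.

1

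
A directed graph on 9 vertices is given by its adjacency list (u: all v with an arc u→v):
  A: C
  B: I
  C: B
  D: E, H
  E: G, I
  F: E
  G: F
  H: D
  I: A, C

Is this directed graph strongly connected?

No

There is no directed path from C to H, so the graph is not strongly connected.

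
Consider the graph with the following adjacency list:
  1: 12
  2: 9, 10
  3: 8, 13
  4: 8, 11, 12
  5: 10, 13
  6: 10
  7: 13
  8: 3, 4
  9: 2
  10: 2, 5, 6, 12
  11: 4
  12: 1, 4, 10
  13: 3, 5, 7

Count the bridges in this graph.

6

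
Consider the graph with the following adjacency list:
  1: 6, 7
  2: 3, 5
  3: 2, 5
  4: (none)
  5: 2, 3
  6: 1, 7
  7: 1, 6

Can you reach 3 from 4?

The component containing 4 is {4}, and 3 is not in it.

No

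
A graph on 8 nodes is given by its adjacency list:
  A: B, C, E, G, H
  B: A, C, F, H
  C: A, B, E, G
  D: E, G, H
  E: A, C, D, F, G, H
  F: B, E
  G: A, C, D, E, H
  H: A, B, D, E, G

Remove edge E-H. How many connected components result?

1

E and H are still connected via E-A-H, so the component count stays at 1.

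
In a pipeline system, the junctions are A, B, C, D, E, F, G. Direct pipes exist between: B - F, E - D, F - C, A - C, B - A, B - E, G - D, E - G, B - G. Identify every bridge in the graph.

The edges on the cycle B-F-C-A-B are not bridges since each lies on that cycle.
Every edge lies on some cycle, so there are no bridges.

none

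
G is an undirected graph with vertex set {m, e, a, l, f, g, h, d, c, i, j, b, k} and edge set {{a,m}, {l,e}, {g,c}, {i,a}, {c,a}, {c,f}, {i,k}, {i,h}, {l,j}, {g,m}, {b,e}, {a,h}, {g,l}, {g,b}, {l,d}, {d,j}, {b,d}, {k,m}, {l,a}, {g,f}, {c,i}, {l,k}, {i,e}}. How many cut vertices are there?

Removing b, for instance, still leaves 1 component. No single vertex removal increases the component count — the graph has no articulation points.

0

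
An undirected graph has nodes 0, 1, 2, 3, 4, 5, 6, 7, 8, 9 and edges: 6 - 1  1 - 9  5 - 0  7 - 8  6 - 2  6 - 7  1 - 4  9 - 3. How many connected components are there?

Starting from 0 we can reach 0, 5. That is one component of size 2.
Starting from 1 we can reach 1, 2, 3, 4, 6, 7, 8, 9. That is one component of size 8.
Total: 2 components.

2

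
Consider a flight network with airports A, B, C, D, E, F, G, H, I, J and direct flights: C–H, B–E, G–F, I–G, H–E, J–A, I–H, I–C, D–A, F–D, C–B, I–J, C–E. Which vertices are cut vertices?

Removing I increases the component count from 1 to 2, so I is a cut vertex.
By contrast removing J leaves 1 component; it is not a cut vertex. No other vertex is a cut vertex either.

I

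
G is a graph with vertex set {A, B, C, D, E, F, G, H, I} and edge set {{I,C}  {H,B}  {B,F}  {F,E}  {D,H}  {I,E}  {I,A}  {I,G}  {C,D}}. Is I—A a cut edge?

Yes

Removing I—A leaves no path between I and A: the component count goes from 1 to 2. So it is a bridge.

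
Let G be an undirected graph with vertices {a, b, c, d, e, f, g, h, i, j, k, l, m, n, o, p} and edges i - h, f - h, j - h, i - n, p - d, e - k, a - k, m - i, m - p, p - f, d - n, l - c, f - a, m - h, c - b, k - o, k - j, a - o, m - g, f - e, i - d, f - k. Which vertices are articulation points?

Removing c increases the component count from 2 to 3, so c is a cut vertex.
Removing m increases the component count from 2 to 3, so m is a cut vertex.
By contrast removing d leaves 2 components; it is not a cut vertex. No other vertex is a cut vertex either.

c, m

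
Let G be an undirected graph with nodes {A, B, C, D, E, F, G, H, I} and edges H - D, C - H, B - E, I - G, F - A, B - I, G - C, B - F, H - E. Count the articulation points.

3

Removing B increases the component count from 1 to 2, so B is a cut vertex.
Removing F increases the component count from 1 to 2, so F is a cut vertex.
Removing H increases the component count from 1 to 2, so H is a cut vertex.
By contrast removing C leaves 1 component; it is not a cut vertex. No other vertex is a cut vertex either.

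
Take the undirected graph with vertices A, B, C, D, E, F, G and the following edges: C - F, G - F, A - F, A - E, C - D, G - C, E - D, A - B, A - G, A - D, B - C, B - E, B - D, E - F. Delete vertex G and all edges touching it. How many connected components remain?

1

With G gone, the remaining components are: {A, B, C, D, E, F}.
That is 1 component.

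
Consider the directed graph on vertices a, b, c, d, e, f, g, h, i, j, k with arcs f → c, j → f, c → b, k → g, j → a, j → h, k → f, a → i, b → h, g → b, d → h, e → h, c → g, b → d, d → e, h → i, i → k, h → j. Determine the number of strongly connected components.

1

{a, b, c, d, e, f, g, h, i, j, k} are all mutually reachable — one SCC of size 11.
That gives 1 strongly connected component.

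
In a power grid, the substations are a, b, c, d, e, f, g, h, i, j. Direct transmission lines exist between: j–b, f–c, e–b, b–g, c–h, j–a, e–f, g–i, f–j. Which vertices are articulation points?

b, c, f, g, j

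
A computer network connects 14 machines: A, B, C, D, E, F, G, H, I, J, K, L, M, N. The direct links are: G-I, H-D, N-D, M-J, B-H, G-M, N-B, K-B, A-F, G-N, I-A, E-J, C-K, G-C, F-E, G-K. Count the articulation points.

1

Removing G increases the component count from 2 to 3, so G is a cut vertex.
By contrast removing B leaves 2 components; it is not a cut vertex. No other vertex is a cut vertex either.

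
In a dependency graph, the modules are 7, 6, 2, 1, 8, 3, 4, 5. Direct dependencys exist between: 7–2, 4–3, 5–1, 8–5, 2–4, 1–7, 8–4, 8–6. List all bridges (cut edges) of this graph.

3-4, 6-8

The edges on the cycle 8-5-1-7-2-4-8 are not bridges since each lies on that cycle.
But removing 8–6 disconnects 8 from 6; removing 4–3 disconnects 4 from 3 — these are bridges.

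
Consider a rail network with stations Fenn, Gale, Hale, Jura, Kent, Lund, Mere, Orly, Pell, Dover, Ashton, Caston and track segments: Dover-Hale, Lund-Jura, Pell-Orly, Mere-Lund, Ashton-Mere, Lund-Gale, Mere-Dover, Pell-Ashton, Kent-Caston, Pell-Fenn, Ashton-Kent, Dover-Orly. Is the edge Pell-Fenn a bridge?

Yes

Removing Pell-Fenn leaves no path between Pell and Fenn: the component count goes from 1 to 2. So it is a bridge.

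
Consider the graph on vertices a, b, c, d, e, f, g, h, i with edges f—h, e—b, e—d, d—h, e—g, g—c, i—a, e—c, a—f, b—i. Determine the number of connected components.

Starting from a we can reach a, b, c, d, e, f, g, h, i. That is one component of size 9.
Total: 1 component.

1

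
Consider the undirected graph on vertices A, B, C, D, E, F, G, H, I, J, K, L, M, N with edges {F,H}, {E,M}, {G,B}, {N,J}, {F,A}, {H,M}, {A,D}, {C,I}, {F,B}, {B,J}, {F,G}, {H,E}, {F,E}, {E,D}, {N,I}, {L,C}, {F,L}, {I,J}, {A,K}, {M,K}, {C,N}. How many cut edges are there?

0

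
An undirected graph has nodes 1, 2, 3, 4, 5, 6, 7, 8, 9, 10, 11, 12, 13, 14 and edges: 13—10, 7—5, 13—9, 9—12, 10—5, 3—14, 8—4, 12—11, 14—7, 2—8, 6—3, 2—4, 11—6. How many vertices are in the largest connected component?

1 is isolated — a component by itself.
Starting from 2 we can reach 2, 4, 8. That is one component of size 3.
Starting from 3 we can reach 3, 5, 6, 7, 9, 10, 11, 12, 13, 14. That is one component of size 10.
The largest has 10 vertices.

10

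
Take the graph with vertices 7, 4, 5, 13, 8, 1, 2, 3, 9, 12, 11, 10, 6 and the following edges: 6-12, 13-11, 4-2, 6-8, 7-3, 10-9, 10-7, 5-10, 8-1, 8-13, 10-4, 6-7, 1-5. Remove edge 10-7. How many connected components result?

10 and 7 are still connected via 10-5-1-8-6-7, so the component count stays at 1.

1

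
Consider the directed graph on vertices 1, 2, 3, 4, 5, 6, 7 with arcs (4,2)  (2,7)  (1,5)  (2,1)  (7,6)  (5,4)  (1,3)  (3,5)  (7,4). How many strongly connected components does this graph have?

2

{1, 2, 3, 4, 5, 7} are all mutually reachable — one SCC of size 6.
{6} is an SCC by itself.
That gives 2 strongly connected components.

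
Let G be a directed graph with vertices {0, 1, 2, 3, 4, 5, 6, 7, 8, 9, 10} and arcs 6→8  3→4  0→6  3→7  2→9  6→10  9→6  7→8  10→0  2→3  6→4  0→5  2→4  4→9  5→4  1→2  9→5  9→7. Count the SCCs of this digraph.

6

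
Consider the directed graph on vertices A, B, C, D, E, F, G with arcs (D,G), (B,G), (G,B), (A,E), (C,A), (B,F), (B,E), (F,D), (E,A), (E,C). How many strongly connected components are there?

2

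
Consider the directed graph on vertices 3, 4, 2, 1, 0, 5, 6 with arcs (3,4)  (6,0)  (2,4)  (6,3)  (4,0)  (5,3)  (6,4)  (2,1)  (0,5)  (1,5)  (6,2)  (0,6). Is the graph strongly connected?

From 5 we can reach every vertex (0, 1, 2, 3, 4, 5, 6), and every vertex can reach 5 (0, 1, 2, 3, 4, 5, 6). So the whole graph is one strongly connected component.

Yes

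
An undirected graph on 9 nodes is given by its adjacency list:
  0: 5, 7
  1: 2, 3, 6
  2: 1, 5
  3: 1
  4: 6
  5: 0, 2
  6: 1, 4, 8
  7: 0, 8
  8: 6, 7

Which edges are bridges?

1-3, 4-6

The edges on the cycle 0-7-8-6-1-2-5-0 are not bridges since each lies on that cycle.
But removing 4-6 disconnects 4 from 6; removing 1-3 disconnects 1 from 3 — these are bridges.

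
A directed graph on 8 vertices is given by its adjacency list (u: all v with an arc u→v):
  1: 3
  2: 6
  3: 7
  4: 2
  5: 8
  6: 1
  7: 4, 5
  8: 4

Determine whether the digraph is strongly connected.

From 1 we can reach every vertex (1, 2, 3, 4, 5, 6, 7, 8), and every vertex can reach 1 (1, 2, 3, 4, 5, 6, 7, 8). So the whole graph is one strongly connected component.

Yes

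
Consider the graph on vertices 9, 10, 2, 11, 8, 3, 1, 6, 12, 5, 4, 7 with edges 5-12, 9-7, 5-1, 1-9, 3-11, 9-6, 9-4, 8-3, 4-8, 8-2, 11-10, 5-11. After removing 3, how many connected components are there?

1

With 3 gone, the remaining components are: {1, 2, 4, 5, 6, 7, 8, 9, 10, 11, 12}.
That is 1 component.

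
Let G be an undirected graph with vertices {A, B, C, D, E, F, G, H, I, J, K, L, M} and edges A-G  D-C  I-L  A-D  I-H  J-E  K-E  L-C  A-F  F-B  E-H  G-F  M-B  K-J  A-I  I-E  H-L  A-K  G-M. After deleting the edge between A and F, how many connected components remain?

A and F are still connected via A-G-F, so the component count stays at 1.

1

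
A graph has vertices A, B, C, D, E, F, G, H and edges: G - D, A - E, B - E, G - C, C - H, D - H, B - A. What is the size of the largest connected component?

F is isolated — a component by itself.
Starting from A we can reach A, B, E. That is one component of size 3.
Starting from C we can reach C, D, G, H. That is one component of size 4.
The largest has 4 vertices.

4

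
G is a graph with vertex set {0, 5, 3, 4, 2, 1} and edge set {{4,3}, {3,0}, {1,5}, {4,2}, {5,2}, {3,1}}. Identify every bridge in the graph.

0-3

The edges on the cycle 4-3-1-5-2-4 are not bridges since each lies on that cycle.
But removing 3—0 disconnects 3 from 0 — this is a bridge.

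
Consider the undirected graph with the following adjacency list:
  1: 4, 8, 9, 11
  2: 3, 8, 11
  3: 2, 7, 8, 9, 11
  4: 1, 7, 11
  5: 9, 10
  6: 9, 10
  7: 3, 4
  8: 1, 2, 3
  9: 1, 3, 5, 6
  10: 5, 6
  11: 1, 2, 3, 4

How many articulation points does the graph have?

Removing 9 increases the component count from 1 to 2, so 9 is a cut vertex.
By contrast removing 10 leaves 1 component; it is not a cut vertex. No other vertex is a cut vertex either.

1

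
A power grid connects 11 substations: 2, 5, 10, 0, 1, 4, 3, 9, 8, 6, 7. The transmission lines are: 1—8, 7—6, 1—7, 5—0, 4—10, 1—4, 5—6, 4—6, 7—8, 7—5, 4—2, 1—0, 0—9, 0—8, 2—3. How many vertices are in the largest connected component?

Starting from 0 we can reach 0, 1, 2, 3, 4, 5, 6, 7, 8, 9, 10. That is one component of size 11.
The largest has 11 vertices.

11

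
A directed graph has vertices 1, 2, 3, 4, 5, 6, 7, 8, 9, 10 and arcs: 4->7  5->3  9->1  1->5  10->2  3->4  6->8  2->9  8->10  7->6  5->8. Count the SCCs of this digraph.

1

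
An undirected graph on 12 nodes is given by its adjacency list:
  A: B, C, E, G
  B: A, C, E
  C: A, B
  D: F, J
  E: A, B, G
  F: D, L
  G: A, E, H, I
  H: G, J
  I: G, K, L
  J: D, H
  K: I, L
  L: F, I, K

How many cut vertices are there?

1

Removing G increases the component count from 1 to 2, so G is a cut vertex.
By contrast removing B leaves 1 component; it is not a cut vertex. No other vertex is a cut vertex either.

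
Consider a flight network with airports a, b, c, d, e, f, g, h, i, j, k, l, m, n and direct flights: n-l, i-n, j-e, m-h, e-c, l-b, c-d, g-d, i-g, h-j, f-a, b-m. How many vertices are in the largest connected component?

k is isolated — a component by itself.
Starting from a we can reach a, f. That is one component of size 2.
Starting from b we can reach b, c, d, e, g, h, i, j, l, m, n. That is one component of size 11.
The largest has 11 vertices.

11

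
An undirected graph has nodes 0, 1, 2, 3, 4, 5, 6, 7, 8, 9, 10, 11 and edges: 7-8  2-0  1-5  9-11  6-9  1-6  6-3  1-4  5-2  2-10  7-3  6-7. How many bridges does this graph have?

9

The edges on the cycle 6-7-3-6 are not bridges since each lies on that cycle.
But removing 1-4 disconnects 1 from 4; removing 5-1 disconnects 5 from 1; removing 6-9 disconnects 6 from 9; removing 2-10 disconnects 2 from 10 — these are bridges.
In total 9 edges are bridges.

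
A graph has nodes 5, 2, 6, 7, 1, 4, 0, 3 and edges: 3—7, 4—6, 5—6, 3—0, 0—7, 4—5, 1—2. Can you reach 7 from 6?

No

The component containing 6 is {4, 5, 6}, and 7 is not in it.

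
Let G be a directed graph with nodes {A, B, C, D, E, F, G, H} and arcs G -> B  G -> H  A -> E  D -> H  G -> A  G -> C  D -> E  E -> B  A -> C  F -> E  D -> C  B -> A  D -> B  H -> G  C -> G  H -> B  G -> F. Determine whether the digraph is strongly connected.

There is no directed path from B to D, so the graph is not strongly connected.

No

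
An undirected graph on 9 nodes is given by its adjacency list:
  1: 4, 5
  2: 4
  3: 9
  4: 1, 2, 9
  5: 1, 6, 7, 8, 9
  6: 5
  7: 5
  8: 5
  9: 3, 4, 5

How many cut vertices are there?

Removing 4 increases the component count from 1 to 2, so 4 is a cut vertex.
Removing 5 increases the component count from 1 to 4, so 5 is a cut vertex.
Removing 9 increases the component count from 1 to 2, so 9 is a cut vertex.
By contrast removing 7 leaves 1 component; it is not a cut vertex. No other vertex is a cut vertex either.

3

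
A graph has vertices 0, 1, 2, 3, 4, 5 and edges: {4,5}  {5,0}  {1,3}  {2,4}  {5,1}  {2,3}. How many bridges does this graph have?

The edges on the cycle 2-4-5-1-3-2 are not bridges since each lies on that cycle.
But removing 5-0 disconnects 5 from 0 — this is a bridge.

1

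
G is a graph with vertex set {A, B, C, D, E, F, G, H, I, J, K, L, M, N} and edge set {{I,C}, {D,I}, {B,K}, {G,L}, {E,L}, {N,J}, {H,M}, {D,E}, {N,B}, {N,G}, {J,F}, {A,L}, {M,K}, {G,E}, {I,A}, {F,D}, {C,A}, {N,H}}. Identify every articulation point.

N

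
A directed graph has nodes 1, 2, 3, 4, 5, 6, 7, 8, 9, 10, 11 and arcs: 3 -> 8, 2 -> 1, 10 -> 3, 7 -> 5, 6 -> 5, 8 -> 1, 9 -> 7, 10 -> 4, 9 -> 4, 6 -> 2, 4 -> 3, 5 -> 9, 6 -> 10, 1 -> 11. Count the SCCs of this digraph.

9

{5, 7, 9} are all mutually reachable — one SCC of size 3.
{11} is an SCC by itself.
{10} is an SCC by itself.
{2} is an SCC by itself.
{4} is an SCC by itself.
(and 4 more singleton SCCs)
That gives 9 strongly connected components.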